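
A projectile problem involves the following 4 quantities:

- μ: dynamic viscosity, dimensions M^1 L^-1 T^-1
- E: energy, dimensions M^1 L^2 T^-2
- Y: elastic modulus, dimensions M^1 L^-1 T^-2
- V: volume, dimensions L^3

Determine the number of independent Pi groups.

There are 4 variables and 3 base dimensions (M, L, T).
The dimension matrix has rank 3.
Independent dimensionless groups: 4 − 3 = 1.

1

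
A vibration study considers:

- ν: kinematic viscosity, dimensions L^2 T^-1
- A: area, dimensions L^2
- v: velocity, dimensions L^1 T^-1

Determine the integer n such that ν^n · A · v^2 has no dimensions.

Balance the L exponent: (2)·n from ν, plus (2) + 2·(1) = 4 from the rest, must sum to zero.
2n + 4 = 0, so n = -2.

-2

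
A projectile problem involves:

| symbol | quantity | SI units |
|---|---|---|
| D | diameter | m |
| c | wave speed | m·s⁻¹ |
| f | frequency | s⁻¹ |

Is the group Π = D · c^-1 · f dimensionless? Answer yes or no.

yes

Sum the exponent of each base dimension across the product:
  L: [D]_L − [c]_L + [f]_L = (1) − (1) + (0) = 0
  T: [D]_T − [c]_T + [f]_T = (0) − (-1) + (-1) = 0
All base exponents vanish — dimensionless.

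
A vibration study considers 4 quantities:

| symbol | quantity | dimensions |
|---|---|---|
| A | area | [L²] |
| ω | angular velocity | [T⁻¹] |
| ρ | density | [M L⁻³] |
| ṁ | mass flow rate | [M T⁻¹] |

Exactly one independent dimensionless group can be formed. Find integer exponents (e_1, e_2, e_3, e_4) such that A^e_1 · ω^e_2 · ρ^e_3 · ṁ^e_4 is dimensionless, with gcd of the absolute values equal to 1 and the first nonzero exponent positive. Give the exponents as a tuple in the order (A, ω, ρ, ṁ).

M: e_1·(0) + e_2·(0) + e_3·(1) + e_4·(1) = 0
L: e_1·(2) + e_2·(0) + e_3·(-3) + e_4·(0) = 0
T: e_1·(0) + e_2·(-1) + e_3·(0) + e_4·(-1) = 0
Solving this homogeneous linear system for the smallest-integer solution (first nonzero entry positive) gives (3, 2, 2, -2).

(3, 2, 2, -2)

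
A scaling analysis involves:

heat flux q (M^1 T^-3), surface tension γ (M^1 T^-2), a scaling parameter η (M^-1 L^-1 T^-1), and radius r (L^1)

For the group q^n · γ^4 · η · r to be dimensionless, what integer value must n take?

-3

Balance the M exponent: (1)·n from q, plus 4·(1) + (-1) + (0) = 3 from the rest, must sum to zero.
n + 3 = 0, so n = -3.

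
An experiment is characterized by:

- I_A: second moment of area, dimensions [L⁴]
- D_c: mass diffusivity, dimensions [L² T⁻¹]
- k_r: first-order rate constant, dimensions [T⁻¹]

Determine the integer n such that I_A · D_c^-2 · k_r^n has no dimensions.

Balance the T exponent: (-1)·n from k_r, plus (0) − 2·(-1) = 2 from the rest, must sum to zero.
−n + 2 = 0, so n = 2.

2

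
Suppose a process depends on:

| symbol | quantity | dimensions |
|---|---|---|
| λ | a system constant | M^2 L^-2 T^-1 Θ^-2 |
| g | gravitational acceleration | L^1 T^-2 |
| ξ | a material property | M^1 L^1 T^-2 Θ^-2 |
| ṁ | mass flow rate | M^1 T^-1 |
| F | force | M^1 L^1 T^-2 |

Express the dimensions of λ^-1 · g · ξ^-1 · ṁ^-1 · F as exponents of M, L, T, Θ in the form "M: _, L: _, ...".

M: -3, L: 3, T: 0, Θ: 4

Collect each base-dimension exponent across the product:
  M: −(2) + (0) − (1) − (1) + (1) = -3
  L: −(-2) + (1) − (1) − (0) + (1) = 3
  T: −(-1) + (-2) − (-2) − (-1) + (-2) = 0
  Θ: −(-2) + (0) − (-2) − (0) + (0) = 4
So the dimensions are [M⁻³ L³ Θ⁴].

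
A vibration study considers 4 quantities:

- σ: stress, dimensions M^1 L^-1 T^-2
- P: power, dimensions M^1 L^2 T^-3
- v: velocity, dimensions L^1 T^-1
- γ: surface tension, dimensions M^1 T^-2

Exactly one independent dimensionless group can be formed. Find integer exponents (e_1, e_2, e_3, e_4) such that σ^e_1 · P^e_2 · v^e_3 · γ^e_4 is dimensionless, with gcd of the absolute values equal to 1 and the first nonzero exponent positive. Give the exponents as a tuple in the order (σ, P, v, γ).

M: e_1·(1) + e_2·(1) + e_3·(0) + e_4·(1) = 0
L: e_1·(-1) + e_2·(2) + e_3·(1) + e_4·(0) = 0
T: e_1·(-2) + e_2·(-3) + e_3·(-1) + e_4·(-2) = 0
Solving this homogeneous linear system for the smallest-integer solution (first nonzero entry positive) gives (1, 1, -1, -2).

(1, 1, -1, -2)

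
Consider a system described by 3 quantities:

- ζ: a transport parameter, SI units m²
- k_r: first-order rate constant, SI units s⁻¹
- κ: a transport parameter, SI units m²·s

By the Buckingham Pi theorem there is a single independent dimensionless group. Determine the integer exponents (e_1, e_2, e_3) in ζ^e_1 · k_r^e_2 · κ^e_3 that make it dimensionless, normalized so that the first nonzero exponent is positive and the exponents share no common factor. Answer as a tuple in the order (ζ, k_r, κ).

L: e_1·(2) + e_2·(0) + e_3·(2) = 0
T: e_1·(0) + e_2·(-1) + e_3·(1) = 0
Solving this homogeneous linear system for the smallest-integer solution (first nonzero entry positive) gives (1, -1, -1).

(1, -1, -1)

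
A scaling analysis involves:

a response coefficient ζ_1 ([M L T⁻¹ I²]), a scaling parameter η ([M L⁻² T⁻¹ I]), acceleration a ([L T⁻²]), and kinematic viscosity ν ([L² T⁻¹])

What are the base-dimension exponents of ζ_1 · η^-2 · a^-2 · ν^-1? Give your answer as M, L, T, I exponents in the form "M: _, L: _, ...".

M: -1, L: 1, T: 6, I: 0

Collect each base-dimension exponent across the product:
  M: (1) − 2·(1) − 2·(0) − (0) = -1
  L: (1) − 2·(-2) − 2·(1) − (2) = 1
  T: (-1) − 2·(-1) − 2·(-2) − (-1) = 6
  I: (2) − 2·(1) − 2·(0) − (0) = 0
So the dimensions are [M⁻¹ L T⁶].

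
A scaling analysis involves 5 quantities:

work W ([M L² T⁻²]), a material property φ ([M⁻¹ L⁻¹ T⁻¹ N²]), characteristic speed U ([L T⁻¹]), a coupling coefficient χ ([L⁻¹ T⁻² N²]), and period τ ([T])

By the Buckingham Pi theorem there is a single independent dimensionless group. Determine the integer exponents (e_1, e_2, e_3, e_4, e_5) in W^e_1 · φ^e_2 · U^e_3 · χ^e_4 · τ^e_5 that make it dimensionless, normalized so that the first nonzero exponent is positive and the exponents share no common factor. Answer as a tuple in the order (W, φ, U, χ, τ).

M: e_1·(1) + e_2·(-1) + e_3·(0) + e_4·(0) + e_5·(0) = 0
L: e_1·(2) + e_2·(-1) + e_3·(1) + e_4·(-1) + e_5·(0) = 0
T: e_1·(-2) + e_2·(-1) + e_3·(-1) + e_4·(-2) + e_5·(1) = 0
N: e_1·(0) + e_2·(2) + e_3·(0) + e_4·(2) + e_5·(0) = 0
Solving this homogeneous linear system for the smallest-integer solution (first nonzero entry positive) gives (1, 1, -2, -1, -1).

(1, 1, -2, -1, -1)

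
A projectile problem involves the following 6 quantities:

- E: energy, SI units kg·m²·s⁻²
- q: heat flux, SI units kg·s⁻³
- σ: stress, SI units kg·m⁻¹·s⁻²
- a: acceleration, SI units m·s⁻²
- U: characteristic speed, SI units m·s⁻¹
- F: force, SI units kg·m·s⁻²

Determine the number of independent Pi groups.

There are 6 variables and 3 base dimensions (M, L, T).
The dimension matrix has rank 3.
Independent dimensionless groups: 6 − 3 = 3.

3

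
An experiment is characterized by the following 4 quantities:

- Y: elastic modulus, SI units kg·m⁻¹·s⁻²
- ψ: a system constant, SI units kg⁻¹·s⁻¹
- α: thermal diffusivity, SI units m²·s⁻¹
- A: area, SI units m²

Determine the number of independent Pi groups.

There are 4 variables and 3 base dimensions (M, L, T).
The dimension matrix has rank 3.
Independent dimensionless groups: 4 − 3 = 1.

1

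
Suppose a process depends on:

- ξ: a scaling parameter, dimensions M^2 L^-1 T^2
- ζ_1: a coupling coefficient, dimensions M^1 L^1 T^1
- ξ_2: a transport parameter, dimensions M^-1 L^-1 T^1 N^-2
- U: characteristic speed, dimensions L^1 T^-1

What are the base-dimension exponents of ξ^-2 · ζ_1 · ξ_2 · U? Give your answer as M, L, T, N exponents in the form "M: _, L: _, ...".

Collect each base-dimension exponent across the product:
  M: −2·(2) + (1) + (-1) + (0) = -4
  L: −2·(-1) + (1) + (-1) + (1) = 3
  T: −2·(2) + (1) + (1) + (-1) = -3
  N: −2·(0) + (0) + (-2) + (0) = -2
So the dimensions are [M⁻⁴ L³ T⁻³ N⁻²].

M: -4, L: 3, T: -3, N: -2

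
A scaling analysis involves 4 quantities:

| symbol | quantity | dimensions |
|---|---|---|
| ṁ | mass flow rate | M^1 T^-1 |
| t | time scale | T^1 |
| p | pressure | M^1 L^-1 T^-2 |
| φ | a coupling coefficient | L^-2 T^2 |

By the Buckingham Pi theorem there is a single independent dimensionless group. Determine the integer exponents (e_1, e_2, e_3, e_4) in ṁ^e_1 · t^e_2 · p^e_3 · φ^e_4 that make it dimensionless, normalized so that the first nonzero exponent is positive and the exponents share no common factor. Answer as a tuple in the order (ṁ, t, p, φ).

M: e_1·(1) + e_2·(0) + e_3·(1) + e_4·(0) = 0
L: e_1·(0) + e_2·(0) + e_3·(-1) + e_4·(-2) = 0
T: e_1·(-1) + e_2·(1) + e_3·(-2) + e_4·(2) = 0
Solving this homogeneous linear system for the smallest-integer solution (first nonzero entry positive) gives (2, -4, -2, 1).

(2, -4, -2, 1)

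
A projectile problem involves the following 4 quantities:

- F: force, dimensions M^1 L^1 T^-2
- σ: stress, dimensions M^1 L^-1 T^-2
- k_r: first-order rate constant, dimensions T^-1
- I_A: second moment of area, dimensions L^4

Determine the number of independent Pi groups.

1

There are 4 variables and 3 base dimensions (M, L, T).
The dimension matrix has rank 3.
Independent dimensionless groups: 4 − 3 = 1.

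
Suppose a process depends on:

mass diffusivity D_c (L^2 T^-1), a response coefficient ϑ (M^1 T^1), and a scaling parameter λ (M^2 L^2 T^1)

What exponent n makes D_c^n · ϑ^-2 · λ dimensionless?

Balance the L exponent: (2)·n from D_c, plus −2·(0) + (2) = 2 from the rest, must sum to zero.
2n + 2 = 0, so n = -1.

-1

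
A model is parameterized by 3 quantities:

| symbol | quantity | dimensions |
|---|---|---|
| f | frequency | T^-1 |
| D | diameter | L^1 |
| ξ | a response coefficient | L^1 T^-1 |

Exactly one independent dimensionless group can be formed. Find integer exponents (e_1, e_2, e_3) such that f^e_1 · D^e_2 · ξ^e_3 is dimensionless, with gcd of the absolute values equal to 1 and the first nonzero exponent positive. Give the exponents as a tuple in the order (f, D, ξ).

(1, 1, -1)

L: e_1·(0) + e_2·(1) + e_3·(1) = 0
T: e_1·(-1) + e_2·(0) + e_3·(-1) = 0
Solving this homogeneous linear system for the smallest-integer solution (first nonzero entry positive) gives (1, 1, -1).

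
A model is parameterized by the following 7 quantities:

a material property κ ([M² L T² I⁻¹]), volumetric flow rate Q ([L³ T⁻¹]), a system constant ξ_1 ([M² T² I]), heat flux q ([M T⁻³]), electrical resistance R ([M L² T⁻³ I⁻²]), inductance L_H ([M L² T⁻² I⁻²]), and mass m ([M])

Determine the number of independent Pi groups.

3

There are 7 variables and 4 base dimensions (M, L, T, I).
The dimension matrix has rank 4.
Independent dimensionless groups: 7 − 4 = 3.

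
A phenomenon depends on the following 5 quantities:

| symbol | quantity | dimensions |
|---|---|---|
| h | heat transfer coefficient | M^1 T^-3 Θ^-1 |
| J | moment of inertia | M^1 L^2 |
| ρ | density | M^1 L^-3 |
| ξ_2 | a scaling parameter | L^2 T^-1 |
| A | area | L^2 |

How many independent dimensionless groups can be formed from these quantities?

There are 5 variables and 4 base dimensions (M, L, T, Θ).
The dimension matrix has rank 4.
Independent dimensionless groups: 5 − 4 = 1.

1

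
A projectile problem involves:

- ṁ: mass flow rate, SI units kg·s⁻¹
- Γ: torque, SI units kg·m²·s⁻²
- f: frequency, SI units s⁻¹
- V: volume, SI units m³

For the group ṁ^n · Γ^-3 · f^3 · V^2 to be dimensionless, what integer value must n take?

Balance the M exponent: (1)·n from ṁ, plus −3·(1) + 3·(0) + 2·(0) = -3 from the rest, must sum to zero.
n − 3 = 0, so n = 3.

3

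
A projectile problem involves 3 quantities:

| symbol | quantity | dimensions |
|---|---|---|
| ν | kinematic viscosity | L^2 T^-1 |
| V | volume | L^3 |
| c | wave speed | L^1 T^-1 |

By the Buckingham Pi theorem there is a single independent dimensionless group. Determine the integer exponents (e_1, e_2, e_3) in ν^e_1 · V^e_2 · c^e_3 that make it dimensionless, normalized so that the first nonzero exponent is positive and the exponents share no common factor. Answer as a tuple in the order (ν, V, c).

L: e_1·(2) + e_2·(3) + e_3·(1) = 0
T: e_1·(-1) + e_2·(0) + e_3·(-1) = 0
Solving this homogeneous linear system for the smallest-integer solution (first nonzero entry positive) gives (3, -1, -3).

(3, -1, -3)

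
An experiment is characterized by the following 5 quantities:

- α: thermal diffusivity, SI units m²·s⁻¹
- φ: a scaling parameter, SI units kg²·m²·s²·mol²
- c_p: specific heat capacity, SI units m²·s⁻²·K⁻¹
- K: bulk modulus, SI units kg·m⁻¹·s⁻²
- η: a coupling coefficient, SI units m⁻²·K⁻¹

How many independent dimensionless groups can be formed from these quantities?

There are 5 variables and 5 base dimensions (M, L, T, Θ, N).
The dimension matrix has rank 4 (less than 5: the dimension vectors are linearly dependent).
Independent dimensionless groups: 5 − 4 = 1.

1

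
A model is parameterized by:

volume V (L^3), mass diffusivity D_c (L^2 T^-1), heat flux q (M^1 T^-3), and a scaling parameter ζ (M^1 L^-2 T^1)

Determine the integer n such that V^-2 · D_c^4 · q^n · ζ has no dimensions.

-1

Balance the M exponent: (1)·n from q, plus −2·(0) + 4·(0) + (1) = 1 from the rest, must sum to zero.
n + 1 = 0, so n = -1.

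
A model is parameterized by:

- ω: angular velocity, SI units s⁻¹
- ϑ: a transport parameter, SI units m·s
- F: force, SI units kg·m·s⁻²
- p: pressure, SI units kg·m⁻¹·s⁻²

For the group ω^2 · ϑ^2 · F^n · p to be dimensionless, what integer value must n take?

-1

Balance the M exponent: (1)·n from F, plus 2·(0) + 2·(0) + (1) = 1 from the rest, must sum to zero.
n + 1 = 0, so n = -1.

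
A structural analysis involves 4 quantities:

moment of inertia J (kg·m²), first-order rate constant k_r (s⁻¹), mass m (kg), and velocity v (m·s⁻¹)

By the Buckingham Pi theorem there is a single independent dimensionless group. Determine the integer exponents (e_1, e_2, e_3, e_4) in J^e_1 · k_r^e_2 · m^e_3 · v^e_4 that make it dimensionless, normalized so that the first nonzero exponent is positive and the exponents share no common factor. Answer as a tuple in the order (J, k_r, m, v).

M: e_1·(1) + e_2·(0) + e_3·(1) + e_4·(0) = 0
L: e_1·(2) + e_2·(0) + e_3·(0) + e_4·(1) = 0
T: e_1·(0) + e_2·(-1) + e_3·(0) + e_4·(-1) = 0
Solving this homogeneous linear system for the smallest-integer solution (first nonzero entry positive) gives (1, 2, -1, -2).

(1, 2, -1, -2)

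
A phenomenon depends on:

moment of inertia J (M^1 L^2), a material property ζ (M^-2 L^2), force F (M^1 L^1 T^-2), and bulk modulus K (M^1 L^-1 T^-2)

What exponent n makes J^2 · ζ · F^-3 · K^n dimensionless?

3

Balance the M exponent: (1)·n from K, plus 2·(1) + (-2) − 3·(1) = -3 from the rest, must sum to zero.
n − 3 = 0, so n = 3.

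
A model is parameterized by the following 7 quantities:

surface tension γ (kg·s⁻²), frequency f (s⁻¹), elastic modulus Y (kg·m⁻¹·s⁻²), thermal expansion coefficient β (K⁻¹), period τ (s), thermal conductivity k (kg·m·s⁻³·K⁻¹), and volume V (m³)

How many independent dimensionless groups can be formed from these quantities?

3

There are 7 variables and 4 base dimensions (M, L, T, Θ).
The dimension matrix has rank 4.
Independent dimensionless groups: 7 − 4 = 3.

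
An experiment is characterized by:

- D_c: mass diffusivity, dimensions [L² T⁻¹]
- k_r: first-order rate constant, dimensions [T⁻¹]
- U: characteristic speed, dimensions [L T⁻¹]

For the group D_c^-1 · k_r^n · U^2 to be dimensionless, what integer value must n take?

Balance the T exponent: (-1)·n from k_r, plus −(-1) + 2·(-1) = -1 from the rest, must sum to zero.
−n − 1 = 0, so n = -1.

-1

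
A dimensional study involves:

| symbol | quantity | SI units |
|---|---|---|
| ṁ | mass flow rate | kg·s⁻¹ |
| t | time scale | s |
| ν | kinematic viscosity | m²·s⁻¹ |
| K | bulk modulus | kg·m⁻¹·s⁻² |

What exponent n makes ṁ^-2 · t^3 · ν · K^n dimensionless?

2

Balance the M exponent: (1)·n from K, plus −2·(1) + 3·(0) + (0) = -2 from the rest, must sum to zero.
n − 2 = 0, so n = 2.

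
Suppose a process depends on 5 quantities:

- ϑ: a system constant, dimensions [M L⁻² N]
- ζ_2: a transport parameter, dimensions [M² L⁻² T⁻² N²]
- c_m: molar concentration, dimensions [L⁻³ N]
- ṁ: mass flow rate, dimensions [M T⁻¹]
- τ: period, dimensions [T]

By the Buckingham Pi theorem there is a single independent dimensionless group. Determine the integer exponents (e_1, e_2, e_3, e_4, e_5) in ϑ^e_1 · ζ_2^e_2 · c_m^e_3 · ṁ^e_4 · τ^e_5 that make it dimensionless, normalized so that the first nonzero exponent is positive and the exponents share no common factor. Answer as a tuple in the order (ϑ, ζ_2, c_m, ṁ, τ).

(4, -1, -2, -2, -4)

M: e_1·(1) + e_2·(2) + e_3·(0) + e_4·(1) + e_5·(0) = 0
L: e_1·(-2) + e_2·(-2) + e_3·(-3) + e_4·(0) + e_5·(0) = 0
T: e_1·(0) + e_2·(-2) + e_3·(0) + e_4·(-1) + e_5·(1) = 0
N: e_1·(1) + e_2·(2) + e_3·(1) + e_4·(0) + e_5·(0) = 0
Solving this homogeneous linear system for the smallest-integer solution (first nonzero entry positive) gives (4, -1, -2, -2, -4).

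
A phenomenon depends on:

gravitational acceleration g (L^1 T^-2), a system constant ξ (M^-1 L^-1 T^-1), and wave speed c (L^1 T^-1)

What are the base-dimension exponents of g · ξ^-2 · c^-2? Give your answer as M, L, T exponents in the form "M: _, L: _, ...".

Collect each base-dimension exponent across the product:
  M: (0) − 2·(-1) − 2·(0) = 2
  L: (1) − 2·(-1) − 2·(1) = 1
  T: (-2) − 2·(-1) − 2·(-1) = 2
So the dimensions are [M² L T²].

M: 2, L: 1, T: 2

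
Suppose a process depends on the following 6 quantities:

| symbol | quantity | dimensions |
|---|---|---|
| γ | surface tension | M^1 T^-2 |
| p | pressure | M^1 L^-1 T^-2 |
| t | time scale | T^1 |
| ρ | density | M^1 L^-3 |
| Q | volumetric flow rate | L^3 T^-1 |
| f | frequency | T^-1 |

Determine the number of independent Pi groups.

3

There are 6 variables and 3 base dimensions (M, L, T).
The dimension matrix has rank 3.
Independent dimensionless groups: 6 − 3 = 3.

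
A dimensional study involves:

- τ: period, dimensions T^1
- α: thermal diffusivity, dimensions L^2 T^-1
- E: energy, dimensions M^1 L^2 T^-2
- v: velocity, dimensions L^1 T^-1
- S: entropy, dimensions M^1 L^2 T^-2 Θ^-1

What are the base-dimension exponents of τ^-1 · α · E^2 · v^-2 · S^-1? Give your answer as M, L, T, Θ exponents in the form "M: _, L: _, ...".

Collect each base-dimension exponent across the product:
  M: −(0) + (0) + 2·(1) − 2·(0) − (1) = 1
  L: −(0) + (2) + 2·(2) − 2·(1) − (2) = 2
  T: −(1) + (-1) + 2·(-2) − 2·(-1) − (-2) = -2
  Θ: −(0) + (0) + 2·(0) − 2·(0) − (-1) = 1
So the dimensions are [M L² T⁻² Θ].

M: 1, L: 2, T: -2, Θ: 1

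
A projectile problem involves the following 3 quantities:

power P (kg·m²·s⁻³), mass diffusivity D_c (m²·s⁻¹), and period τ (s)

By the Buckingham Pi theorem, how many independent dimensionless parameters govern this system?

0

There are 3 variables and 3 base dimensions (M, L, T).
The dimension matrix has rank 3.
Independent dimensionless groups: 3 − 3 = 0.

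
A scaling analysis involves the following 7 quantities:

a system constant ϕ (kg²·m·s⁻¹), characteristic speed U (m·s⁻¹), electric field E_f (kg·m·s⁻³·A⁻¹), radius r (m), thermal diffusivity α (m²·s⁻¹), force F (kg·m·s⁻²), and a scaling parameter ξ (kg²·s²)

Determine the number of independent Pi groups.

There are 7 variables and 4 base dimensions (M, L, T, I).
The dimension matrix has rank 4.
Independent dimensionless groups: 7 − 4 = 3.

3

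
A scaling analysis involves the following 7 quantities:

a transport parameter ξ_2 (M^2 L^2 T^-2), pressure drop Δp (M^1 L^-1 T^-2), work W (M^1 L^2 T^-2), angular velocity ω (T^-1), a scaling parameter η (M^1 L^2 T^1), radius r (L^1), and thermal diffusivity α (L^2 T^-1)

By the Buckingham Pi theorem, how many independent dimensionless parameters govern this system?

4

There are 7 variables and 3 base dimensions (M, L, T).
The dimension matrix has rank 3.
Independent dimensionless groups: 7 − 3 = 4.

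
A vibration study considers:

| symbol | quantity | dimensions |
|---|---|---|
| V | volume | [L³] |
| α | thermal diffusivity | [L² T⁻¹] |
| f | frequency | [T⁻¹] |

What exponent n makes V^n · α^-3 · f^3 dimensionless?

2

Balance the L exponent: (3)·n from V, plus −3·(2) + 3·(0) = -6 from the rest, must sum to zero.
3n − 6 = 0, so n = 2.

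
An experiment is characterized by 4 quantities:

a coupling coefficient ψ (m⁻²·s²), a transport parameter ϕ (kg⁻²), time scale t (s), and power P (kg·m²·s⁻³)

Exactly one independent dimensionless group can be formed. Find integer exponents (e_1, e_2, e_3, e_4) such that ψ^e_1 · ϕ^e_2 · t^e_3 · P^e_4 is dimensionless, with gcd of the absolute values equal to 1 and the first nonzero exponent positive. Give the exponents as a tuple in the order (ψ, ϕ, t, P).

(2, 1, 2, 2)

M: e_1·(0) + e_2·(-2) + e_3·(0) + e_4·(1) = 0
L: e_1·(-2) + e_2·(0) + e_3·(0) + e_4·(2) = 0
T: e_1·(2) + e_2·(0) + e_3·(1) + e_4·(-3) = 0
Solving this homogeneous linear system for the smallest-integer solution (first nonzero entry positive) gives (2, 1, 2, 2).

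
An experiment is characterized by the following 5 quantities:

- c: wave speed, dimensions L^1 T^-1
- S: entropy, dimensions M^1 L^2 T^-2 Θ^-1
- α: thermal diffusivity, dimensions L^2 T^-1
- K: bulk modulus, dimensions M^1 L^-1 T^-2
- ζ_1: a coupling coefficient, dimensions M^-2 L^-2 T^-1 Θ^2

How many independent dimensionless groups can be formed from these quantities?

There are 5 variables and 4 base dimensions (M, L, T, Θ).
The dimension matrix has rank 4.
Independent dimensionless groups: 5 − 4 = 1.

1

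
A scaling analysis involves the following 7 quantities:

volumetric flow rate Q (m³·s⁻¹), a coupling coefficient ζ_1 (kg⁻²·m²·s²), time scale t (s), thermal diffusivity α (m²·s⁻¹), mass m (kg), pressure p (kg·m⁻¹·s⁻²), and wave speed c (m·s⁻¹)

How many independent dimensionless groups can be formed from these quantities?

4

There are 7 variables and 3 base dimensions (M, L, T).
The dimension matrix has rank 3.
Independent dimensionless groups: 7 − 3 = 4.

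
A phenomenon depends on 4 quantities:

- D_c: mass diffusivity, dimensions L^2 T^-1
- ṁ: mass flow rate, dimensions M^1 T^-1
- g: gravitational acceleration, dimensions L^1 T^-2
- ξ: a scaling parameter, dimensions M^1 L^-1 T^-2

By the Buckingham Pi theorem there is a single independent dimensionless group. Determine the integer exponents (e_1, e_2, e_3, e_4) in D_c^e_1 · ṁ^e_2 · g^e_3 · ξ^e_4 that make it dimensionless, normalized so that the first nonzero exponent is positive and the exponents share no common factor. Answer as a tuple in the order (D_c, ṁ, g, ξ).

(1, -1, -1, 1)

M: e_1·(0) + e_2·(1) + e_3·(0) + e_4·(1) = 0
L: e_1·(2) + e_2·(0) + e_3·(1) + e_4·(-1) = 0
T: e_1·(-1) + e_2·(-1) + e_3·(-2) + e_4·(-2) = 0
Solving this homogeneous linear system for the smallest-integer solution (first nonzero entry positive) gives (1, -1, -1, 1).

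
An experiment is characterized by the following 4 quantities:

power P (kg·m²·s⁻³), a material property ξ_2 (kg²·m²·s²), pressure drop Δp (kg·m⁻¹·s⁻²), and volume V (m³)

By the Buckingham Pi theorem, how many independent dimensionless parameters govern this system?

1

There are 4 variables and 3 base dimensions (M, L, T).
The dimension matrix has rank 3.
Independent dimensionless groups: 4 − 3 = 1.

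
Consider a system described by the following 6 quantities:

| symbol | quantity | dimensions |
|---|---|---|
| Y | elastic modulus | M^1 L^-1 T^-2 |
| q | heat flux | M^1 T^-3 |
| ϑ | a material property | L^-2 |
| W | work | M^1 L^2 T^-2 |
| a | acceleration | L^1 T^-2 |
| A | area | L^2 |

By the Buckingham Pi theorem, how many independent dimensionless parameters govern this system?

There are 6 variables and 3 base dimensions (M, L, T).
The dimension matrix has rank 3.
Independent dimensionless groups: 6 − 3 = 3.

3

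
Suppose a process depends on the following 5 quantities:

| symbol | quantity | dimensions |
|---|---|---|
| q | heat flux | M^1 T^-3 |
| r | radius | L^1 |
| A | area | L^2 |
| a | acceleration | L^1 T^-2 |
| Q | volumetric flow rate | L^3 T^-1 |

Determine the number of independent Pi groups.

2

There are 5 variables and 3 base dimensions (M, L, T).
The dimension matrix has rank 3.
Independent dimensionless groups: 5 − 3 = 2.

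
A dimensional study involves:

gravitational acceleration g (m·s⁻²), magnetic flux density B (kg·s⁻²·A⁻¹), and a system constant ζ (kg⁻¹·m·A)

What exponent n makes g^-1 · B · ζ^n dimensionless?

1

Balance the M exponent: (-1)·n from ζ, plus −(0) + (1) = 1 from the rest, must sum to zero.
−n + 1 = 0, so n = 1.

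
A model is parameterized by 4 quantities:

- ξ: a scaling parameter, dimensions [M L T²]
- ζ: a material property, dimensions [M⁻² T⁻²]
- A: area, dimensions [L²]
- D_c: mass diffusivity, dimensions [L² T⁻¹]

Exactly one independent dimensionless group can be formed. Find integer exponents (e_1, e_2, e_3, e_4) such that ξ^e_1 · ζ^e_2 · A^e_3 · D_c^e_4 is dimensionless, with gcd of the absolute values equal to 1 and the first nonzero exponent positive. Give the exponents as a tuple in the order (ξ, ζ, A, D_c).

(2, 1, -3, 2)

M: e_1·(1) + e_2·(-2) + e_3·(0) + e_4·(0) = 0
L: e_1·(1) + e_2·(0) + e_3·(2) + e_4·(2) = 0
T: e_1·(2) + e_2·(-2) + e_3·(0) + e_4·(-1) = 0
Solving this homogeneous linear system for the smallest-integer solution (first nonzero entry positive) gives (2, 1, -3, 2).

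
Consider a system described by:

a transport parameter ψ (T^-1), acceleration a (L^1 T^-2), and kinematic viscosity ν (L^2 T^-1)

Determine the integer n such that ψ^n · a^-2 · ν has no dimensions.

Balance the T exponent: (-1)·n from ψ, plus −2·(-2) + (-1) = 3 from the rest, must sum to zero.
−n + 3 = 0, so n = 3.

3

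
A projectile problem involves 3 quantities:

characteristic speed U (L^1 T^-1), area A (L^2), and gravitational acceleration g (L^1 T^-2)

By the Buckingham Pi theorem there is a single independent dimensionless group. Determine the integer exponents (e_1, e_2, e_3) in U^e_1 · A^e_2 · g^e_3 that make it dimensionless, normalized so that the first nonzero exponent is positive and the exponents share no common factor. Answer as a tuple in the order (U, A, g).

L: e_1·(1) + e_2·(2) + e_3·(1) = 0
T: e_1·(-1) + e_2·(0) + e_3·(-2) = 0
Solving this homogeneous linear system for the smallest-integer solution (first nonzero entry positive) gives (4, -1, -2).

(4, -1, -2)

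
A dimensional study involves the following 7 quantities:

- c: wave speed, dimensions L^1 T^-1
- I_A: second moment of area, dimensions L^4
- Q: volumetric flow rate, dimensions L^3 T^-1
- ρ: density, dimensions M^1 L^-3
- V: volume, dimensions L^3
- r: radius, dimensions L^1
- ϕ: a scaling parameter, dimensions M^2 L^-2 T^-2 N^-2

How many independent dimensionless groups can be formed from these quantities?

3

There are 7 variables and 4 base dimensions (M, L, T, N).
The dimension matrix has rank 4.
Independent dimensionless groups: 7 − 4 = 3.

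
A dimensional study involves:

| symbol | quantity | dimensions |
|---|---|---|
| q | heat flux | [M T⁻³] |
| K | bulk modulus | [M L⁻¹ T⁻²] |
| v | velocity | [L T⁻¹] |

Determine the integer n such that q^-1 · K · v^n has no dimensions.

1

Balance the L exponent: (1)·n from v, plus −(0) + (-1) = -1 from the rest, must sum to zero.
n − 1 = 0, so n = 1.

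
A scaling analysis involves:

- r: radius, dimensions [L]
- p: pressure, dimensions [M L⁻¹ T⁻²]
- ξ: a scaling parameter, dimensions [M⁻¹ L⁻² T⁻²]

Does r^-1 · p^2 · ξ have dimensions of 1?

no

Sum the exponent of each base dimension across the product:
  M: −[r]_M + 2·[p]_M + [ξ]_M = −(0) + 2·(1) + (-1) = 1
  L: −[r]_L + 2·[p]_L + [ξ]_L = −(1) + 2·(-1) + (-2) = -5
  T: −[r]_T + 2·[p]_T + [ξ]_T = −(0) + 2·(-2) + (-2) = -6
Net dimensions [M L⁻⁵ T⁻⁶] ≠ [1] — not dimensionless.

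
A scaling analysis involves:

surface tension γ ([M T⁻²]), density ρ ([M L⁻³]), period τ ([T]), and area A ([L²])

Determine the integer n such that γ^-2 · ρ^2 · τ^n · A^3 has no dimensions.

Balance the T exponent: (1)·n from τ, plus −2·(-2) + 2·(0) + 3·(0) = 4 from the rest, must sum to zero.
n + 4 = 0, so n = -4.

-4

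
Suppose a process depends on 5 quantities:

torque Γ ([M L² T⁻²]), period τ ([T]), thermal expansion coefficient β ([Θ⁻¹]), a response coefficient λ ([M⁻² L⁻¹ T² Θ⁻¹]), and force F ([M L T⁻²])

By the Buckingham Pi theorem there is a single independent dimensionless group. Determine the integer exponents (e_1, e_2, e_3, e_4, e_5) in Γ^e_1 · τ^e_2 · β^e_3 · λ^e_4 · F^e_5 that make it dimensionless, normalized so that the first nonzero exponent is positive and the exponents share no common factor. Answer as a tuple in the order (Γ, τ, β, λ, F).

M: e_1·(1) + e_2·(0) + e_3·(0) + e_4·(-2) + e_5·(1) = 0
L: e_1·(2) + e_2·(0) + e_3·(0) + e_4·(-1) + e_5·(1) = 0
T: e_1·(-2) + e_2·(1) + e_3·(0) + e_4·(2) + e_5·(-2) = 0
Θ: e_1·(0) + e_2·(0) + e_3·(-1) + e_4·(-1) + e_5·(0) = 0
Solving this homogeneous linear system for the smallest-integer solution (first nonzero entry positive) gives (1, -2, 1, -1, -3).

(1, -2, 1, -1, -3)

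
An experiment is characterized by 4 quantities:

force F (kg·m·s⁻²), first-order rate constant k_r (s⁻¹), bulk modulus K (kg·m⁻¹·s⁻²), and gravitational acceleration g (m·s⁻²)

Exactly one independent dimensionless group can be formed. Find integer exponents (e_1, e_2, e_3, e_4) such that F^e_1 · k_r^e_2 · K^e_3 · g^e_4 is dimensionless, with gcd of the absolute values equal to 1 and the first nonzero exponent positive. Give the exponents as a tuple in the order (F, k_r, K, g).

M: e_1·(1) + e_2·(0) + e_3·(1) + e_4·(0) = 0
L: e_1·(1) + e_2·(0) + e_3·(-1) + e_4·(1) = 0
T: e_1·(-2) + e_2·(-1) + e_3·(-2) + e_4·(-2) = 0
Solving this homogeneous linear system for the smallest-integer solution (first nonzero entry positive) gives (1, 4, -1, -2).

(1, 4, -1, -2)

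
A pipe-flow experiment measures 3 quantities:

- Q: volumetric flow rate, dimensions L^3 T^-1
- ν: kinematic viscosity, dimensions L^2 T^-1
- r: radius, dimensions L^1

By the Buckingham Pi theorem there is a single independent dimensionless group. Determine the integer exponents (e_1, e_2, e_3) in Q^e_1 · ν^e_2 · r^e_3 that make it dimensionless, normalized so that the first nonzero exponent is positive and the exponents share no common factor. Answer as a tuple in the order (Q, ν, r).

L: e_1·(3) + e_2·(2) + e_3·(1) = 0
T: e_1·(-1) + e_2·(-1) + e_3·(0) = 0
Solving this homogeneous linear system for the smallest-integer solution (first nonzero entry positive) gives (1, -1, -1).

(1, -1, -1)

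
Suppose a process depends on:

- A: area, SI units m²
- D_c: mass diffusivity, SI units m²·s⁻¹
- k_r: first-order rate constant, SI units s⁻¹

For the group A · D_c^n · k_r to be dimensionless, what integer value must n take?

-1

Balance the L exponent: (2)·n from D_c, plus (2) + (0) = 2 from the rest, must sum to zero.
2n + 2 = 0, so n = -1.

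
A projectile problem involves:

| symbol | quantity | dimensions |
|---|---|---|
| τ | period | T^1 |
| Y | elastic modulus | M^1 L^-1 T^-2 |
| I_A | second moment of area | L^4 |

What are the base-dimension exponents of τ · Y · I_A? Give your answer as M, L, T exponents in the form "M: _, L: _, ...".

Collect each base-dimension exponent across the product:
  M: (0) + (1) + (0) = 1
  L: (0) + (-1) + (4) = 3
  T: (1) + (-2) + (0) = -1
So the dimensions are [M L³ T⁻¹].

M: 1, L: 3, T: -1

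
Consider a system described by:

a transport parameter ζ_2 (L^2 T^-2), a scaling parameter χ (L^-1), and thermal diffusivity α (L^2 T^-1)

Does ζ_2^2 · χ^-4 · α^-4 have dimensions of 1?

Sum the exponent of each base dimension across the product:
  L: 2·[ζ_2]_L − 4·[χ]_L − 4·[α]_L = 2·(2) − 4·(-1) − 4·(2) = 0
  T: 2·[ζ_2]_T − 4·[χ]_T − 4·[α]_T = 2·(-2) − 4·(0) − 4·(-1) = 0
All base exponents vanish — dimensionless.

yes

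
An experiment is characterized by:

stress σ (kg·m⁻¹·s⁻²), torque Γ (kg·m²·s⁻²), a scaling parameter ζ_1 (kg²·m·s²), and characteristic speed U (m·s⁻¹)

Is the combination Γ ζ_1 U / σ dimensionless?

Sum the exponent of each base dimension across the product:
  M: −[σ]_M + [Γ]_M + [ζ_1]_M + [U]_M = −(1) + (1) + (2) + (0) = 2
  L: −[σ]_L + [Γ]_L + [ζ_1]_L + [U]_L = −(-1) + (2) + (1) + (1) = 5
  T: −[σ]_T + [Γ]_T + [ζ_1]_T + [U]_T = −(-2) + (-2) + (2) + (-1) = 1
Net dimensions [M² L⁵ T] ≠ [1] — not dimensionless.

no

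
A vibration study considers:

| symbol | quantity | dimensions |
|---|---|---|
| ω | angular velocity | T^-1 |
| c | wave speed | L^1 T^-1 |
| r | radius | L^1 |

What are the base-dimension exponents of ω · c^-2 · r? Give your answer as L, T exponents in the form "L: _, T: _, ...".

Collect each base-dimension exponent across the product:
  L: (0) − 2·(1) + (1) = -1
  T: (-1) − 2·(-1) + (0) = 1
So the dimensions are [L⁻¹ T].

L: -1, T: 1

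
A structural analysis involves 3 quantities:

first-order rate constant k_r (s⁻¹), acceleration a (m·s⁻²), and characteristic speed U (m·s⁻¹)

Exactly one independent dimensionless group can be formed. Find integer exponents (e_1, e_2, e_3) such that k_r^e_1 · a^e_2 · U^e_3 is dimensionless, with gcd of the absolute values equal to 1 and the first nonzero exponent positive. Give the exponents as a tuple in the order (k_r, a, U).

L: e_1·(0) + e_2·(1) + e_3·(1) = 0
T: e_1·(-1) + e_2·(-2) + e_3·(-1) = 0
Solving this homogeneous linear system for the smallest-integer solution (first nonzero entry positive) gives (1, -1, 1).

(1, -1, 1)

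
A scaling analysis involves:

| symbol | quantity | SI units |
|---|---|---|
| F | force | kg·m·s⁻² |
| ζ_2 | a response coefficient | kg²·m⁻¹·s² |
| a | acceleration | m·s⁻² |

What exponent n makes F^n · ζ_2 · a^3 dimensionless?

Balance the M exponent: (1)·n from F, plus (2) + 3·(0) = 2 from the rest, must sum to zero.
n + 2 = 0, so n = -2.

-2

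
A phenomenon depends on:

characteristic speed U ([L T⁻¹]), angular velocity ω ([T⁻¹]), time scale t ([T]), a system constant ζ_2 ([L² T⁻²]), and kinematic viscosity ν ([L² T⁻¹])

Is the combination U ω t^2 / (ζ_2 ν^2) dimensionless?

Sum the exponent of each base dimension across the product:
  L: [U]_L + [ω]_L + 2·[t]_L − [ζ_2]_L − 2·[ν]_L = (1) + (0) + 2·(0) − (2) − 2·(2) = -5
  T: [U]_T + [ω]_T + 2·[t]_T − [ζ_2]_T − 2·[ν]_T = (-1) + (-1) + 2·(1) − (-2) − 2·(-1) = 4
Net dimensions [L⁻⁵ T⁴] ≠ [1] — not dimensionless.

no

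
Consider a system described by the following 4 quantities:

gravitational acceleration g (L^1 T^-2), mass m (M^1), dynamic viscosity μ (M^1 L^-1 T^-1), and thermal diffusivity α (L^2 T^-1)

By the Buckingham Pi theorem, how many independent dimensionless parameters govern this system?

1

There are 4 variables and 3 base dimensions (M, L, T).
The dimension matrix has rank 3.
Independent dimensionless groups: 4 − 3 = 1.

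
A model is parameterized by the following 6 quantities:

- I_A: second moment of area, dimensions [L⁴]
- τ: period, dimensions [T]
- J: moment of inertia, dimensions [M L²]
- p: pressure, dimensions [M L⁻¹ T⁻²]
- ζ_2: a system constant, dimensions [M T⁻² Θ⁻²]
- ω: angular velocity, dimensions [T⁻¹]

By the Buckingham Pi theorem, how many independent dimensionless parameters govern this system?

2

There are 6 variables and 4 base dimensions (M, L, T, Θ).
The dimension matrix has rank 4.
Independent dimensionless groups: 6 − 4 = 2.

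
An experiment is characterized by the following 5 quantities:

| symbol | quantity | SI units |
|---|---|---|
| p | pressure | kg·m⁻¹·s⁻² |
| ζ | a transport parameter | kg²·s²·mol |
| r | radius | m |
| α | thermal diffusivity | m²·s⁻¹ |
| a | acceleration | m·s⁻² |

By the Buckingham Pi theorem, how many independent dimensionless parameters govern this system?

There are 5 variables and 4 base dimensions (M, L, T, N).
The dimension matrix has rank 4.
Independent dimensionless groups: 5 − 4 = 1.

1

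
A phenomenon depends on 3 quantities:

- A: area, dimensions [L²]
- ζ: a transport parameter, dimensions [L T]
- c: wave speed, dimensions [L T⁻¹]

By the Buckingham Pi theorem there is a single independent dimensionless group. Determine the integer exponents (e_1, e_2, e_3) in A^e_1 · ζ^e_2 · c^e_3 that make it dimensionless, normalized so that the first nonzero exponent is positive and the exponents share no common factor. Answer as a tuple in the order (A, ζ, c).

L: e_1·(2) + e_2·(1) + e_3·(1) = 0
T: e_1·(0) + e_2·(1) + e_3·(-1) = 0
Solving this homogeneous linear system for the smallest-integer solution (first nonzero entry positive) gives (1, -1, -1).

(1, -1, -1)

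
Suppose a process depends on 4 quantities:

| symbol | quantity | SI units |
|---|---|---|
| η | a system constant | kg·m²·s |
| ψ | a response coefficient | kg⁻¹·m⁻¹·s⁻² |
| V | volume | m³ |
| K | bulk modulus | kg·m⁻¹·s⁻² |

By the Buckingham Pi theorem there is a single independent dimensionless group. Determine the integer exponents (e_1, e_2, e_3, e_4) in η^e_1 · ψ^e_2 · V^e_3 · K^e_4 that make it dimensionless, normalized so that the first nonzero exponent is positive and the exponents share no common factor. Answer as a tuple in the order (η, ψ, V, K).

(4, 3, -2, -1)

M: e_1·(1) + e_2·(-1) + e_3·(0) + e_4·(1) = 0
L: e_1·(2) + e_2·(-1) + e_3·(3) + e_4·(-1) = 0
T: e_1·(1) + e_2·(-2) + e_3·(0) + e_4·(-2) = 0
Solving this homogeneous linear system for the smallest-integer solution (first nonzero entry positive) gives (4, 3, -2, -1).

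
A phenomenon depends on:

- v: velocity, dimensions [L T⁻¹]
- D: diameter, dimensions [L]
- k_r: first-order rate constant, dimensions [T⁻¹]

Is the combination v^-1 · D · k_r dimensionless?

yes

Sum the exponent of each base dimension across the product:
  M: −[v]_M + [D]_M + [k_r]_M = −(0) + (0) + (0) = 0
  L: −[v]_L + [D]_L + [k_r]_L = −(1) + (1) + (0) = 0
  T: −[v]_T + [D]_T + [k_r]_T = −(-1) + (0) + (-1) = 0
  I: −[v]_I + [D]_I + [k_r]_I = −(0) + (0) + (0) = 0
All base exponents vanish — dimensionless.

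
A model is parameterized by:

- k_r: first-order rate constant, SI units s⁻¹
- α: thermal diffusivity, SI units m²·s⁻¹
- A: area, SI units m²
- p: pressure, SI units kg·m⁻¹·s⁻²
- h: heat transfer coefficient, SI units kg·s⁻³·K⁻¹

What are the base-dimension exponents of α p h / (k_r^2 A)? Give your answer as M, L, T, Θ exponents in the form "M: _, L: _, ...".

M: 2, L: -1, T: -4, Θ: -1

Collect each base-dimension exponent across the product:
  M: −2·(0) + (0) − (0) + (1) + (1) = 2
  L: −2·(0) + (2) − (2) + (-1) + (0) = -1
  T: −2·(-1) + (-1) − (0) + (-2) + (-3) = -4
  Θ: −2·(0) + (0) − (0) + (0) + (-1) = -1
So the dimensions are [M² L⁻¹ T⁻⁴ Θ⁻¹].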